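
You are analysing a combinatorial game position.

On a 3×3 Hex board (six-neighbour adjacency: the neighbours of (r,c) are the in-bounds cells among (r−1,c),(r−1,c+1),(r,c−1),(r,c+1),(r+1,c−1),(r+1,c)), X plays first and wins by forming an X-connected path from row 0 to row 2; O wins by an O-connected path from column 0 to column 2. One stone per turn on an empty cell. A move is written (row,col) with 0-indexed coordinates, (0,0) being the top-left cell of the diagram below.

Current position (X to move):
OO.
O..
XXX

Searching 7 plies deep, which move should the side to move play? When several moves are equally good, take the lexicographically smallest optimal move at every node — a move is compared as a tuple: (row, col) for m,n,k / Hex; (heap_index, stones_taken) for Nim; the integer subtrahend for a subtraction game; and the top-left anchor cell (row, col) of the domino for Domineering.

X's best at [OO./O../XXX]: (0,2)

ply 1, X at OO./O../XXX | (0,2)=+1→OOX/O../XXX*; (1,1)=-1→OO./OX./XXX; (1,2)=-1→OO./O.X/XXX
ply 2, O at OOX/O../XXX | (1,1)=-1→OOX/OO./XXX*; (1,2)=-1→OOX/O.O/XXX
ply 3, X at OOX/OO./XXX | (1,2)=+1→OOX/OOX/XXX*
ply 4: OOX/OOX/XXX is terminal -1 (O); from OO./O../XXX depth 7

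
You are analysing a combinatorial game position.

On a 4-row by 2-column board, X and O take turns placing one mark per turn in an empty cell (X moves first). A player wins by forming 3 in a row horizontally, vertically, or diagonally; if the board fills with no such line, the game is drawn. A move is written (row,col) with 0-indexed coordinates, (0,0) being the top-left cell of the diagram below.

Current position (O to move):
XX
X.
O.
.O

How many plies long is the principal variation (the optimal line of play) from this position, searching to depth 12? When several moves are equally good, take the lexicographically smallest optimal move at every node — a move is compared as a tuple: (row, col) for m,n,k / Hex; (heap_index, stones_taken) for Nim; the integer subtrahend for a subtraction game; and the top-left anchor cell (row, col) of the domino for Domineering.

PV length from [XX/X./O./.O]: 3 plies

ply 1, O at XX/X./O./.O | (1,1)=+0→XX/XO/O./.O*; (2,1)=+0→XX/X./OO/.O; (3,0)=+0→XX/X./O./OO
ply 2, X at XX/XO/O./.O | (2,1)=+0→XX/XO/OX/.O*; (3,0)=-1→XX/XO/O./XO
ply 3, O at XX/XO/OX/.O | (3,0)=+0→XX/XO/OX/OO*
ply 4: XX/XO/OX/OO is terminal +0 (X); from XX/X./O./.O depth 12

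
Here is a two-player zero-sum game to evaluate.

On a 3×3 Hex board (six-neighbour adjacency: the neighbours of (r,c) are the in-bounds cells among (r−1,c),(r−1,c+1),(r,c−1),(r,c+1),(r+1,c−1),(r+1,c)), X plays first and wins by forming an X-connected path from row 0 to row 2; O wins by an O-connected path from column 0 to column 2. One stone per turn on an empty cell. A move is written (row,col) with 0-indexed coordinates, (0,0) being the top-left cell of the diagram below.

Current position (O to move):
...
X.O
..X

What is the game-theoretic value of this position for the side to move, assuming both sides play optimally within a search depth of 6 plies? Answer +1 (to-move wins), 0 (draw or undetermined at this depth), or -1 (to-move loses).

p1 O@[.../X.O/..X]: (0,0)[O../X.O/..X]-1 (0,1)[.O./X.O/..X]-1 (0,2)[..O/X.O/..X]-1 (1,1)[.../XOO/..X]-1 (2,0)[.../X.O/O.X]+1* (2,1)[.../X.O/.OX]-1
p2 X@[.../X.O/O.X]: (0,0)[X../X.O/O.X]-1* (0,1)[.X./X.O/O.X]-1 (0,2)[..X/X.O/O.X]-1 (1,1)[.../XXO/O.X]-1 (2,1)[.../X.O/OXX]-1
p3 O@[X../X.O/O.X]: (0,1)[XO./X.O/O.X]+1* (0,2)[X.O/X.O/O.X]+1 (1,1)[X../XOO/O.X]+1 (2,1)[X../X.O/OOX]+1
p4 X@[XO./X.O/O.X]: (0,2)[XOX/X.O/O.X]-1* (1,1)[XO./XXO/O.X]-1 (2,1)[XO./X.O/OXX]-1
p5 O@[XOX/X.O/O.X]: (1,1)[XOX/XOO/O.X]+1* (2,1)[XOX/X.O/OOX]+1
p6 X@[XOX/XOO/O.X] terminal -1; root [.../X.O/..X] d6

value(.../X.O/..X, O) = +1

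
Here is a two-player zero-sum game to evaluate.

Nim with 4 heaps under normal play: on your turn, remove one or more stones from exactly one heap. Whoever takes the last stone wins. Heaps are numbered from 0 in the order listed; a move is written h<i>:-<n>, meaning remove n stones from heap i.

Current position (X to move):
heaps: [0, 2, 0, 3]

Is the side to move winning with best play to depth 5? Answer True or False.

p1 X@[(0,2,0,3)]: h1:-1[(0,1,0,3)]-1 h1:-2[(0,0,0,3)]-1 h3:-1[(0,2,0,2)]+1* h3:-2[(0,2,0,1)]-1 h3:-3[(0,2,0,0)]-1
p2 O@[(0,2,0,2)]: h1:-1[(0,1,0,2)]-1* h1:-2[(0,0,0,2)]-1 h3:-1[(0,2,0,1)]-1 h3:-2[(0,2,0,0)]-1
p3 X@[(0,1,0,2)]: h1:-1[(0,0,0,2)]-1 h3:-1[(0,1,0,1)]+1* h3:-2[(0,1,0,0)]-1
p4 O@[(0,1,0,1)]: h1:-1[(0,0,0,1)]-1* h3:-1[(0,1,0,0)]-1
p5 X@[(0,0,0,1)]: h3:-1[(0,0,0,0)]+1*
p6 O@[(0,0,0,0)] terminal -1; root [(0,2,0,3)] d5

X winning at [(0,2,0,3)]: True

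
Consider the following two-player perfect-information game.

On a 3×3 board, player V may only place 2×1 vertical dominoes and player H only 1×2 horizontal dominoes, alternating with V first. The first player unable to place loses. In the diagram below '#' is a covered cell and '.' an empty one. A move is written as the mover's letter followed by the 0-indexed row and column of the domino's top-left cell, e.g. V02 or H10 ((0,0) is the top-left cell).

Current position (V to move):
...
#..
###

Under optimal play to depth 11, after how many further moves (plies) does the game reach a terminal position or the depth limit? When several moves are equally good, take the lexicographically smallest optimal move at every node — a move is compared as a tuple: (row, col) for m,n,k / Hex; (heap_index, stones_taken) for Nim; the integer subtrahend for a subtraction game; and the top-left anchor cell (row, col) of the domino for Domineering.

p1 V@[.../#../###]: V01[.#./##./###]+1* V02[..#/#.#/###]-1
p2 H@[.#./##./###] terminal -1; root [.../#../###] d11

PV length from [.../#../###]: 1 ply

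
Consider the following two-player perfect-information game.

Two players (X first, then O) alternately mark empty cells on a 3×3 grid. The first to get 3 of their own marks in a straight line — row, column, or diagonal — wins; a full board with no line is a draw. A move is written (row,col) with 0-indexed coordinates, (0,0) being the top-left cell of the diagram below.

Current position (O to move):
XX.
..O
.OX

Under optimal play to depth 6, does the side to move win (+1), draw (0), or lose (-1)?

ply 1, O at XX./..O/.OX | (0,2)=-1→XXO/..O/.OX*; (1,0)=-1→XX./O.O/.OX; (1,1)=-1→XX./.OO/.OX; (2,0)=-1→XX./..O/OOX
ply 2, X at XXO/..O/.OX | (1,0)=+1→XXO/X.O/.OX*; (1,1)=+1→XXO/.XO/.OX; (2,0)=+1→XXO/..O/XOX
ply 3, O at XXO/X.O/.OX | (1,1)=-1→XXO/XOO/.OX*; (2,0)=-1→XXO/X.O/OOX
ply 4, X at XXO/XOO/.OX | (2,0)=+1→XXO/XOO/XOX*
ply 5: XXO/XOO/XOX is terminal -1 (O); from XX./..O/.OX depth 6

value(XX./..O/.OX, O) = -1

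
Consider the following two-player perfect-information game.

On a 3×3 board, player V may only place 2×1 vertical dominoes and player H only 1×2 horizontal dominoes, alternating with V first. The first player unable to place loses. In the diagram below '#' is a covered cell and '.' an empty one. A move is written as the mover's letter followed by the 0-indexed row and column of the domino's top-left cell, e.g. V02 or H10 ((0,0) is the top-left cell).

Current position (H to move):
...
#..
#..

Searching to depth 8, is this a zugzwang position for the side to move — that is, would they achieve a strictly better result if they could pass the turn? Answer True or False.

zugzwang(.../#../#.., H) = False

[.../#../#..] H move#1: H00:-1/##./#../#.., H01:-1/.##/#../#.., H11:+1/.../###/#..*, H21:-1/.../#../###
[.../###/#..] end (terminal -1, V#2); searched .../#../#.. to 8
suppose H passes — search the same position with V to move:
pass> [.../#../#..] V move#1: V01:+1/.#./##./#..*, V02:+1/..#/#.#/#.., V11:+1/.../##./##., V12:+1/.../#.#/#.#
pass> [.#./##./#..] H move#2: H21:-1/.#./##./###*
pass> [.#./##./###] V move#3: V02:+1/.##/###/###*
pass> [.##/###/###] end (terminal -1, H#4); searched .../#../#.. to 8
for H: play +1, pass -1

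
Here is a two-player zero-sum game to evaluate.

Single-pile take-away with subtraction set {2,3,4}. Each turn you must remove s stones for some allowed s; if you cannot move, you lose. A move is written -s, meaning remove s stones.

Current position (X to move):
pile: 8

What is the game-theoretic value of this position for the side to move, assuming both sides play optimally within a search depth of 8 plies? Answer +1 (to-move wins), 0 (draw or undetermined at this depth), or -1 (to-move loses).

p1 X@[8]: -2[6]+1* -3[5]-1 -4[4]-1
p2 O@[6]: -2[4]-1* -3[3]-1 -4[2]-1
p3 X@[4]: -2[2]-1 -3[1]+1* -4[0]+1
p4 O@[1] terminal -1; root [8] d8

value(8, X) = +1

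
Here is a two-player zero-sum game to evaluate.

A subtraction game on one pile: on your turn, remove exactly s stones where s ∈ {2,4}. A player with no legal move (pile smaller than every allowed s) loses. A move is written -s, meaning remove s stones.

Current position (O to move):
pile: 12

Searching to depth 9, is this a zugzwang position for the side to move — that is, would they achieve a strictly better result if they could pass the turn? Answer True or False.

[12] O move#1: -2:-1/10*, -4:-1/8
[10] X move#2: -2:-1/8, -4:+1/6*
[6] O move#3: -2:-1/4*, -4:-1/2
[4] X move#4: -2:-1/2, -4:+1/0*
[0] end (terminal -1, O#5); searched 12 to 9
if O skipped the turn, X would face:
~ [12] X move#1: -2:-1/10*, -4:-1/8
~ [10] O move#2: -2:-1/8, -4:+1/6*
~ [6] X move#3: -2:-1/4*, -4:-1/2
~ [4] O move#4: -2:-1/2, -4:+1/0*
~ [0] end (terminal -1, X#5); searched 12 to 9
compare (O): move=-1 vs pass=+1

zugzwang(12, O) = True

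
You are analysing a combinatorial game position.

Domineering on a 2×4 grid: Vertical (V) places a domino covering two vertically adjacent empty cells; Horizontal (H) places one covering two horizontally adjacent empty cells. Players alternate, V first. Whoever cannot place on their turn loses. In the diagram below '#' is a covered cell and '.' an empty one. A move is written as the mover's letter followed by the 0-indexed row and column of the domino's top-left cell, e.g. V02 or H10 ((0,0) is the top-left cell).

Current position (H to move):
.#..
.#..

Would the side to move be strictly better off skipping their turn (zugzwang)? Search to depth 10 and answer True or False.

zugzwang(.#../.#.., H) = False

[.#../.#..] H move#1: H02:+1/.###/.#..*, H12:+1/.#../.###
[.###/.#..] V move#2: V00:-1/####/##..*
[####/##..] H move#3: H12:+1/####/####*
[####/####] end (terminal -1, V#4); searched .#../.#.. to 10
if H skipped the turn, V would face:
~ [.#../.#..] V move#1: V00:-1/##../##.., V02:+1/.##./.##.*, V03:+1/.#.#/.#.#
~ [.##./.##.] end (terminal -1, H#2); searched .#../.#.. to 10
compare (H): move=+1 vs pass=-1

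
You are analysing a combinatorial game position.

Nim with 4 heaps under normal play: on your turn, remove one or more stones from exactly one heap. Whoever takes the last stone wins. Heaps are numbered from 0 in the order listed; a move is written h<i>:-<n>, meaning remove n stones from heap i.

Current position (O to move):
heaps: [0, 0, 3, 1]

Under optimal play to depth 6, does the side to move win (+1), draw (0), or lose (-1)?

value((0,0,3,1), O) = +1

ply 1, O at (0,0,3,1) | h2:-1=-1→(0,0,2,1); h2:-2=+1→(0,0,1,1)*; h2:-3=-1→(0,0,0,1); h3:-1=-1→(0,0,3,0)
ply 2, X at (0,0,1,1) | h2:-1=-1→(0,0,0,1)*; h3:-1=-1→(0,0,1,0)
ply 3, O at (0,0,0,1) | h3:-1=+1→(0,0,0,0)*
ply 4: (0,0,0,0) is terminal -1 (X); from (0,0,3,1) depth 6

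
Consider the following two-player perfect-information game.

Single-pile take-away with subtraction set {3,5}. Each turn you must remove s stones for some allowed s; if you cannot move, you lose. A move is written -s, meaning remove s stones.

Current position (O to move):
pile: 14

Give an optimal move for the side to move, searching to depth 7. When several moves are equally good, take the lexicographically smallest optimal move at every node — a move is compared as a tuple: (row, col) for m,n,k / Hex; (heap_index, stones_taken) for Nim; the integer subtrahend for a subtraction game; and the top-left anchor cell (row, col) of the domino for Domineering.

O's best at [14]: -5

ply 1, O at 14 | -3=-1→11; -5=+1→9*
ply 2, X at 9 | -3=-1→6*; -5=-1→4
ply 3, O at 6 | -3=-1→3; -5=+1→1*
ply 4: 1 is terminal -1 (X); from 14 depth 7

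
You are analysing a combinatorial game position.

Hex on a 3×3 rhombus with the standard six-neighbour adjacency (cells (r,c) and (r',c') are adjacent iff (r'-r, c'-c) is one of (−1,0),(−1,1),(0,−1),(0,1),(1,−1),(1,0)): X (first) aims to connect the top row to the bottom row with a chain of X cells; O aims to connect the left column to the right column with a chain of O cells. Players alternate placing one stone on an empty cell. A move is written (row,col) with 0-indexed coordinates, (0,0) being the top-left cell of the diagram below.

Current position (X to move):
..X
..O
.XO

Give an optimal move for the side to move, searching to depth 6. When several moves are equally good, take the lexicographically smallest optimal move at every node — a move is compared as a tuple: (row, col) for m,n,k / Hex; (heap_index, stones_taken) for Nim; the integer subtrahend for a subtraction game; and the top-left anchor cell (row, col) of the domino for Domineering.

[..X/..O/.XO] X move#1: (0,0):-1/X.X/..O/.XO, (0,1):-1/.XX/..O/.XO, (1,0):+1/..X/X.O/.XO*, (1,1):+1/..X/.XO/.XO, (2,0):+1/..X/..O/XXO
[..X/X.O/.XO] O move#2: (0,0):-1/O.X/X.O/.XO*, (0,1):-1/.OX/X.O/.XO, (1,1):-1/..X/XOO/.XO, (2,0):-1/..X/X.O/OXO
[O.X/X.O/.XO] X move#3: (0,1):+1/OXX/X.O/.XO*, (1,1):+1/O.X/XXO/.XO, (2,0):+1/O.X/X.O/XXO
[OXX/X.O/.XO] O move#4: (1,1):-1/OXX/XOO/.XO*, (2,0):-1/OXX/X.O/OXO
[OXX/XOO/.XO] X move#5: (2,0):+1/OXX/XOO/XXO*
[OXX/XOO/XXO] end (terminal -1, O#6); searched ..X/..O/.XO to 6

X's best at [..X/..O/.XO]: (1,0)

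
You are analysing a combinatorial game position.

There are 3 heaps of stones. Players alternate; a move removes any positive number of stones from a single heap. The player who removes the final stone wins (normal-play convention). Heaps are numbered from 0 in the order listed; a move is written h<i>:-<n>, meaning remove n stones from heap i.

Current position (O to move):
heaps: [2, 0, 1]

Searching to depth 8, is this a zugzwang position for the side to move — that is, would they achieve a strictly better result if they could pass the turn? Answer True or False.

zugzwang((2,0,1), O) = False

p1 O@[(2,0,1)]: h0:-1[(1,0,1)]+1* h0:-2[(0,0,1)]-1 h2:-1[(2,0,0)]-1
p2 X@[(1,0,1)]: h0:-1[(0,0,1)]-1* h2:-1[(1,0,0)]-1
p3 O@[(0,0,1)]: h2:-1[(0,0,0)]+1*
p4 X@[(0,0,0)] terminal -1; root [(2,0,1)] d8
suppose O passes — search the same position with X to move:
pass> p1 X@[(2,0,1)]: h0:-1[(1,0,1)]+1* h0:-2[(0,0,1)]-1 h2:-1[(2,0,0)]-1
pass> p2 O@[(1,0,1)]: h0:-1[(0,0,1)]-1* h2:-1[(1,0,0)]-1
pass> p3 X@[(0,0,1)]: h2:-1[(0,0,0)]+1*
pass> p4 O@[(0,0,0)] terminal -1; root [(2,0,1)] d8
for O: play +1, pass -1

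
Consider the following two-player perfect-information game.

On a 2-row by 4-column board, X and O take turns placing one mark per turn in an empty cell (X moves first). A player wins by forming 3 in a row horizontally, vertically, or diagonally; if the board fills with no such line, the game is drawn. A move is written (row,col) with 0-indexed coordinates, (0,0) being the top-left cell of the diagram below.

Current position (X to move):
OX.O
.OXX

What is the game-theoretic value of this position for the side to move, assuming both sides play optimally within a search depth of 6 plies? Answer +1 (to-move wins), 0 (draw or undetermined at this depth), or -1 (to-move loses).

p1 X@[OX.O/.OXX]: (0,2)[OXXO/.OXX]+0* (1,0)[OX.O/XOXX]+0
p2 O@[OXXO/.OXX]: (1,0)[OXXO/OOXX]+0*
p3 X@[OXXO/OOXX] terminal +0; root [OX.O/.OXX] d6

value(OX.O/.OXX, X) = 0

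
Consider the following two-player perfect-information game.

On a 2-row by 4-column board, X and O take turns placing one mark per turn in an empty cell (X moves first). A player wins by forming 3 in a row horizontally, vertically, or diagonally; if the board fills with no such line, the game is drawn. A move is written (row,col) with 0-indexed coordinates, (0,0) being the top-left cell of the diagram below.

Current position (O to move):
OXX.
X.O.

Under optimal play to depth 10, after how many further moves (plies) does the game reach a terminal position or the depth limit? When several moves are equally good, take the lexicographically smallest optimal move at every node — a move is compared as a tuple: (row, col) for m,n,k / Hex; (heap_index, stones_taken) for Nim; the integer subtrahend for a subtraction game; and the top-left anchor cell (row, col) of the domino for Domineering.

PV length from [OXX./X.O.]: 3 plies

p1 O@[OXX./X.O.]: (0,3)[OXXO/X.O.]+0* (1,1)[OXX./XOO.]-1 (1,3)[OXX./X.OO]-1
p2 X@[OXXO/X.O.]: (1,1)[OXXO/XXO.]+0* (1,3)[OXXO/X.OX]+0
p3 O@[OXXO/XXO.]: (1,3)[OXXO/XXOO]+0*
p4 X@[OXXO/XXOO] terminal +0; root [OXX./X.O.] d10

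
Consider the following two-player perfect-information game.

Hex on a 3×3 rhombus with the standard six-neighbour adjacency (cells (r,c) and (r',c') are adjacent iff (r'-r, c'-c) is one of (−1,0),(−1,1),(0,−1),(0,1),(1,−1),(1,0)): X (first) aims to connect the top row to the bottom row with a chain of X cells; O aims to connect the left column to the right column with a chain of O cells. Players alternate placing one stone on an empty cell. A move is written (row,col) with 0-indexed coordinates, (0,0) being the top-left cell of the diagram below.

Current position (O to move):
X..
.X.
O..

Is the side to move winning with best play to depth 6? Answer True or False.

O winning at [X../.X./O..]: True

[X../.X./O..] O move#1: (0,1):-1/XO./.X./O.., (0,2):-1/X.O/.X./O.., (1,0):-1/X../OX./O.., (1,2):-1/X../.XO/O.., (2,1):+1/X../.X./OO.*, (2,2):-1/X../.X./O.O
[X../.X./OO.] X move#2: (0,1):-1/XX./.X./OO.*, (0,2):-1/X.X/.X./OO., (1,0):-1/X../XX./OO., (1,2):-1/X../.XX/OO., (2,2):-1/X../.X./OOX
[XX./.X./OO.] O move#3: (0,2):+1/XXO/.X./OO.*, (1,0):+1/XX./OX./OO., (1,2):+1/XX./.XO/OO., (2,2):+1/XX./.X./OOO
[XXO/.X./OO.] X move#4: (1,0):-1/XXO/XX./OO.*, (1,2):-1/XXO/.XX/OO., (2,2):-1/XXO/.X./OOX
[XXO/XX./OO.] O move#5: (1,2):+1/XXO/XXO/OO.*, (2,2):+1/XXO/XX./OOO
[XXO/XXO/OO.] end (terminal -1, X#6); searched X../.X./O.. to 6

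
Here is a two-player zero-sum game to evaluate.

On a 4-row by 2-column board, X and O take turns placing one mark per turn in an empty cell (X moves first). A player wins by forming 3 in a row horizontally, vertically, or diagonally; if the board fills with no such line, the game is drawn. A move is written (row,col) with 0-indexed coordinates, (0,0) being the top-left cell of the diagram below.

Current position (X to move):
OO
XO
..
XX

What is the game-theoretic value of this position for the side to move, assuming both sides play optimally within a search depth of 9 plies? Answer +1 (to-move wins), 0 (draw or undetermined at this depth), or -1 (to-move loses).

value(OO/XO/../XX, X) = +1

p1 X@[OO/XO/../XX]: (2,0)[OO/XO/X./XX]+1* (2,1)[OO/XO/.X/XX]+0
p2 O@[OO/XO/X./XX] terminal -1; root [OO/XO/../XX] d9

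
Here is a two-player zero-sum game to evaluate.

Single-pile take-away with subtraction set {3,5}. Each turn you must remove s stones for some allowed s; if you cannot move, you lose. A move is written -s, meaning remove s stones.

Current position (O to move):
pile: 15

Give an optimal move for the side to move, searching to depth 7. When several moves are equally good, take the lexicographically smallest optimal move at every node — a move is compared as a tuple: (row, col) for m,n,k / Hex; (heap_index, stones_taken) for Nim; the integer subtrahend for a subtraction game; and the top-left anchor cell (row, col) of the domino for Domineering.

p1 O@[15]: -3[12]-1 -5[10]+1*
p2 X@[10]: -3[7]-1* -5[5]-1
p3 O@[7]: -3[4]-1 -5[2]+1*
p4 X@[2] terminal -1; root [15] d7

O's best at [15]: -5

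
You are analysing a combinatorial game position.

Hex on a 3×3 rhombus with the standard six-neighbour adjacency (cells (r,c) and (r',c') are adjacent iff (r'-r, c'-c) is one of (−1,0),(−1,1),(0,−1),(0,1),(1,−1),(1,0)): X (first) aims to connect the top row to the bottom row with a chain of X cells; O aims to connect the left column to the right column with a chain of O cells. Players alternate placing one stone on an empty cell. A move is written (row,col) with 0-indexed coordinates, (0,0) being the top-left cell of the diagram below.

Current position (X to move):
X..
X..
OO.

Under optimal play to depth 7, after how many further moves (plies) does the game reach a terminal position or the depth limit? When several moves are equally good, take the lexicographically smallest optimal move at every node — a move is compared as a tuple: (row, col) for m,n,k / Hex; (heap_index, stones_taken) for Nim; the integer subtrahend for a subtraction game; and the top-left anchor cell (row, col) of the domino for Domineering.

p1 X@[X../X../OO.]: (0,1)[XX./X../OO.]-1* (0,2)[X.X/X../OO.]-1 (1,1)[X../XX./OO.]-1 (1,2)[X../X.X/OO.]-1 (2,2)[X../X../OOX]-1
p2 O@[XX./X../OO.]: (0,2)[XXO/X../OO.]+1* (1,1)[XX./XO./OO.]+1 (1,2)[XX./X.O/OO.]+1 (2,2)[XX./X../OOO]+1
p3 X@[XXO/X../OO.]: (1,1)[XXO/XX./OO.]-1* (1,2)[XXO/X.X/OO.]-1 (2,2)[XXO/X../OOX]-1
p4 O@[XXO/XX./OO.]: (1,2)[XXO/XXO/OO.]+1* (2,2)[XXO/XX./OOO]+1
p5 X@[XXO/XXO/OO.] terminal -1; root [X../X../OO.] d7

PV length from [X../X../OO.]: 4 plies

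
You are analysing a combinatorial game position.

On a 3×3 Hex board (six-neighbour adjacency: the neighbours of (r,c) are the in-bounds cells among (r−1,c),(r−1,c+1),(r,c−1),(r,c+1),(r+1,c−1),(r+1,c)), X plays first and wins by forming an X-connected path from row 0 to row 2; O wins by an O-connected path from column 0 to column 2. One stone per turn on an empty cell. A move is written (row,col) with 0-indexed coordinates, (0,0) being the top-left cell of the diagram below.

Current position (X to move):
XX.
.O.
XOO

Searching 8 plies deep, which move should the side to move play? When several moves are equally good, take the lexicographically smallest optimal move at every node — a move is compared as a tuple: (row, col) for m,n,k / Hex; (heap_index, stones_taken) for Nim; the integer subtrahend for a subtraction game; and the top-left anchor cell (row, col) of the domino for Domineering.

X's best at [XX./.O./XOO]: (1,0)

[XX./.O./XOO] X move#1: (0,2):-1/XXX/.O./XOO, (1,0):+1/XX./XO./XOO*, (1,2):-1/XX./.OX/XOO
[XX./XO./XOO] end (terminal -1, O#2); searched XX./.O./XOO to 8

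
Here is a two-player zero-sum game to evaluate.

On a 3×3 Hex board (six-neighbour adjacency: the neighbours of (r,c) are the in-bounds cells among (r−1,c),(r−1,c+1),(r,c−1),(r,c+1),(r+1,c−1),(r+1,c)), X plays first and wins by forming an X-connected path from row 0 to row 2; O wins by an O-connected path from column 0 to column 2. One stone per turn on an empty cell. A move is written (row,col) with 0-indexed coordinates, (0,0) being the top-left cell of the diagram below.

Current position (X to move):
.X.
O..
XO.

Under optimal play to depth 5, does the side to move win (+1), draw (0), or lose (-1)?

value(.X./O../XO., X) = +1

p1 X@[.X./O../XO.]: (0,0)[XX./O../XO.]-1 (0,2)[.XX/O../XO.]-1 (1,1)[.X./OX./XO.]+1* (1,2)[.X./O.X/XO.]-1 (2,2)[.X./O../XOX]-1
p2 O@[.X./OX./XO.] terminal -1; root [.X./O../XO.] d5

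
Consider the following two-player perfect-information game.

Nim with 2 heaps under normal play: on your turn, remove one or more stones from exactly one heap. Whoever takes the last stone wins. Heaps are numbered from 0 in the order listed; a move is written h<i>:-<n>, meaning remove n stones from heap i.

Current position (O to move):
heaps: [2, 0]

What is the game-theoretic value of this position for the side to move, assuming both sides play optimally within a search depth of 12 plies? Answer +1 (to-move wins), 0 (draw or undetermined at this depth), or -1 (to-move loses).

value((2,0), O) = +1

p1 O@[(2,0)]: h0:-1[(1,0)]-1 h0:-2[(0,0)]+1*
p2 X@[(0,0)] terminal -1; root [(2,0)] d12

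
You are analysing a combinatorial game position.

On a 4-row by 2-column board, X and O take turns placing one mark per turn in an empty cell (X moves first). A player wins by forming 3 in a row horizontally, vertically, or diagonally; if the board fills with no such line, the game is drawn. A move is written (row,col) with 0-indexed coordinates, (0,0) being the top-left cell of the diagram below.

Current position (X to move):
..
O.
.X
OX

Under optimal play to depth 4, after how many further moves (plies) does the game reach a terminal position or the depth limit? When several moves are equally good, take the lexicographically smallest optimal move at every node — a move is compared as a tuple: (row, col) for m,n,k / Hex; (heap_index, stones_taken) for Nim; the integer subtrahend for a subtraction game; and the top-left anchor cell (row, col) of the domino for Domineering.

PV length from [../O./.X/OX]: 1 ply

p1 X@[../O./.X/OX]: (0,0)[X./O./.X/OX]-1 (0,1)[.X/O./.X/OX]-1 (1,1)[../OX/.X/OX]+1* (2,0)[../O./XX/OX]+0
p2 O@[../OX/.X/OX] terminal -1; root [../O./.X/OX] d4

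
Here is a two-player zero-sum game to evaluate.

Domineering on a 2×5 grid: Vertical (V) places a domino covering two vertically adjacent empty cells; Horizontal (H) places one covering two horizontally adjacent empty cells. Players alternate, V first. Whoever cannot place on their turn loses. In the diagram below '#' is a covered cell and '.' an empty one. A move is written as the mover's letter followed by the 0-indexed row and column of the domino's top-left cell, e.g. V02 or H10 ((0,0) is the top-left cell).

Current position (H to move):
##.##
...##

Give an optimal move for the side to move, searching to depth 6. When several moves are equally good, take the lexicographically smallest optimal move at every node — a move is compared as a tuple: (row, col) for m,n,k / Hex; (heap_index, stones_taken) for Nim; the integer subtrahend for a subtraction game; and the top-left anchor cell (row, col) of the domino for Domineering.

H's best at [##.##/...##]: H11

p1 H@[##.##/...##]: H10[##.##/##.##]-1 H11[##.##/.####]+1*
p2 V@[##.##/.####] terminal -1; root [##.##/...##] d6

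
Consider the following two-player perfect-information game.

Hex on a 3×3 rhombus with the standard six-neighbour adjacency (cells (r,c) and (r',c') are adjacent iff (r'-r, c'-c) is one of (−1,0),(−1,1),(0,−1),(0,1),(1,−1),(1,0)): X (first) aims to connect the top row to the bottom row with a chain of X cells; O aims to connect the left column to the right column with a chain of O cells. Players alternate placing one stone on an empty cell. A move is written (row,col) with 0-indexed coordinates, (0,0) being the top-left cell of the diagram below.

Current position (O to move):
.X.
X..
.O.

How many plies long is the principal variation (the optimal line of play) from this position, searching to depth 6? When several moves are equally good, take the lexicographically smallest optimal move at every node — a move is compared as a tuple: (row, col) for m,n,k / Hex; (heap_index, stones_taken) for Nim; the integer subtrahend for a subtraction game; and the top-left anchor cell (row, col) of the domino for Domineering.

ply 1, O at .X./X../.O. | (0,0)=-1→OX./X../.O.; (0,2)=-1→.XO/X../.O.; (1,1)=-1→.X./XO./.O.; (1,2)=-1→.X./X.O/.O.; (2,0)=+1→.X./X../OO.*; (2,2)=-1→.X./X../.OO
ply 2, X at .X./X../OO. | (0,0)=-1→XX./X../OO.*; (0,2)=-1→.XX/X../OO.; (1,1)=-1→.X./XX./OO.; (1,2)=-1→.X./X.X/OO.; (2,2)=-1→.X./X../OOX
ply 3, O at XX./X../OO. | (0,2)=+1→XXO/X../OO.*; (1,1)=+1→XX./XO./OO.; (1,2)=+1→XX./X.O/OO.; (2,2)=+1→XX./X../OOO
ply 4, X at XXO/X../OO. | (1,1)=-1→XXO/XX./OO.*; (1,2)=-1→XXO/X.X/OO.; (2,2)=-1→XXO/X../OOX
ply 5, O at XXO/XX./OO. | (1,2)=+1→XXO/XXO/OO.*; (2,2)=+1→XXO/XX./OOO
ply 6: XXO/XXO/OO. is terminal -1 (X); from .X./X../.O. depth 6

PV length from [.X./X../.O.]: 5 plies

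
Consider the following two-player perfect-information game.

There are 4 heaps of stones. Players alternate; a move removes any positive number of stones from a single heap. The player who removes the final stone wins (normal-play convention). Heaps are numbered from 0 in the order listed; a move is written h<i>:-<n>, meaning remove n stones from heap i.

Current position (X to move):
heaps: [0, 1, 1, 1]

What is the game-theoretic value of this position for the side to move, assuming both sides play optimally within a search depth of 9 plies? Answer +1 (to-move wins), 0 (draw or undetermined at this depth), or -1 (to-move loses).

value((0,1,1,1), X) = +1

p1 X@[(0,1,1,1)]: h1:-1[(0,0,1,1)]+1* h2:-1[(0,1,0,1)]+1 h3:-1[(0,1,1,0)]+1
p2 O@[(0,0,1,1)]: h2:-1[(0,0,0,1)]-1* h3:-1[(0,0,1,0)]-1
p3 X@[(0,0,0,1)]: h3:-1[(0,0,0,0)]+1*
p4 O@[(0,0,0,0)] terminal -1; root [(0,1,1,1)] d9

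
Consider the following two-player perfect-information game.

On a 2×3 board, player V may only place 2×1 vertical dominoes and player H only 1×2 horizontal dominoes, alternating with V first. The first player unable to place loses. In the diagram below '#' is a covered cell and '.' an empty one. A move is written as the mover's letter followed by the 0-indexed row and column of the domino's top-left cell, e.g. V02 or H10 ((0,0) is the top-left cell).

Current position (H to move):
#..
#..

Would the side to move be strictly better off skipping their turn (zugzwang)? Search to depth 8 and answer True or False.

[#../#..] H move#1: H01:+1/###/#..*, H11:+1/#../###
[###/#..] end (terminal -1, V#2); searched #../#.. to 8
pass branch (V moves first from the same position):
  | [#../#..] V move#1: V01:+1/##./##.*, V02:+1/#.#/#.#
  | [##./##.] end (terminal -1, H#2); searched #../#.. to 8
H moving scores +1; H passing scores -1

zugzwang(#../#.., H) = False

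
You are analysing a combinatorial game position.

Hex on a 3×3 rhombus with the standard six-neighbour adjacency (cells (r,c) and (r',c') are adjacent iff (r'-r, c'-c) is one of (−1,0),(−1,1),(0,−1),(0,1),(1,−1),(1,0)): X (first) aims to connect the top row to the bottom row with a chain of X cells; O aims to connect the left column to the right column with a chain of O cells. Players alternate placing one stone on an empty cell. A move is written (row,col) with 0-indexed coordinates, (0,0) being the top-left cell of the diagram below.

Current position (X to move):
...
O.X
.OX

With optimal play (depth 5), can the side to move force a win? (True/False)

ply 1, X at .../O.X/.OX | (0,0)=-1→X../O.X/.OX; (0,1)=+1→.X./O.X/.OX*; (0,2)=+1→..X/O.X/.OX; (1,1)=+1→.../OXX/.OX; (2,0)=-1→.../O.X/XOX
ply 2, O at .X./O.X/.OX | (0,0)=-1→OX./O.X/.OX*; (0,2)=-1→.XO/O.X/.OX; (1,1)=-1→.X./OOX/.OX; (2,0)=-1→.X./O.X/OOX
ply 3, X at OX./O.X/.OX | (0,2)=+1→OXX/O.X/.OX*; (1,1)=+1→OX./OXX/.OX; (2,0)=+1→OX./O.X/XOX
ply 4: OXX/O.X/.OX is terminal -1 (O); from .../O.X/.OX depth 5

X winning at [.../O.X/.OX]: True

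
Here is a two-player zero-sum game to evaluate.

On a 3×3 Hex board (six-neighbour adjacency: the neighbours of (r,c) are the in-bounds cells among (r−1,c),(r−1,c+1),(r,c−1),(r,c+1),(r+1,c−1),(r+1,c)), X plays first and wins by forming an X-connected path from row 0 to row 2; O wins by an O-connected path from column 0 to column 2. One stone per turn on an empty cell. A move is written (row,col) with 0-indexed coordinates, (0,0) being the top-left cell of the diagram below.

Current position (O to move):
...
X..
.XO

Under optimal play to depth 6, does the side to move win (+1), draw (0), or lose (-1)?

value(.../X../.XO, O) = -1

p1 O@[.../X../.XO]: (0,0)[O../X../.XO]-1* (0,1)[.O./X../.XO]-1 (0,2)[..O/X../.XO]-1 (1,1)[.../XO./.XO]-1 (1,2)[.../X.O/.XO]-1 (2,0)[.../X../OXO]-1
p2 X@[O../X../.XO]: (0,1)[OX./X../.XO]+1* (0,2)[O.X/X../.XO]+1 (1,1)[O../XX./.XO]+1 (1,2)[O../X.X/.XO]+1 (2,0)[O../X../XXO]+1
p3 O@[OX./X../.XO]: (0,2)[OXO/X../.XO]-1* (1,1)[OX./XO./.XO]-1 (1,2)[OX./X.O/.XO]-1 (2,0)[OX./X../OXO]-1
p4 X@[OXO/X../.XO]: (1,1)[OXO/XX./.XO]+1* (1,2)[OXO/X.X/.XO]+1 (2,0)[OXO/X../XXO]+1
p5 O@[OXO/XX./.XO] terminal -1; root [.../X../.XO] d6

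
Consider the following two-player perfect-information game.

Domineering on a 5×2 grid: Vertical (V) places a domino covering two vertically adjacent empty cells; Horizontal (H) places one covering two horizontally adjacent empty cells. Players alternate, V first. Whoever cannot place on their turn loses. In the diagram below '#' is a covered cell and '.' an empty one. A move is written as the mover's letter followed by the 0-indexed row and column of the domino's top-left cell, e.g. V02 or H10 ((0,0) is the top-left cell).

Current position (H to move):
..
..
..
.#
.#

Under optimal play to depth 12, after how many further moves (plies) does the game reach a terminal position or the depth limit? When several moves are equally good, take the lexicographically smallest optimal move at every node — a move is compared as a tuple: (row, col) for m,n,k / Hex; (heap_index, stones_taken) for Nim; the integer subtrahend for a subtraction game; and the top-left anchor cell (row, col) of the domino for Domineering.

ply 1, H at ../../../.#/.# | H00=-1→##/../../.#/.#; H10=+1→../##/../.#/.#*; H20=-1→../../##/.#/.#
ply 2, V at ../##/../.#/.# | V20=-1→../##/#./##/.#*; V30=-1→../##/../##/##
ply 3, H at ../##/#./##/.# | H00=+1→##/##/#./##/.#*
ply 4: ##/##/#./##/.# is terminal -1 (V); from ../../../.#/.# depth 12

PV length from [../../../.#/.#]: 3 plies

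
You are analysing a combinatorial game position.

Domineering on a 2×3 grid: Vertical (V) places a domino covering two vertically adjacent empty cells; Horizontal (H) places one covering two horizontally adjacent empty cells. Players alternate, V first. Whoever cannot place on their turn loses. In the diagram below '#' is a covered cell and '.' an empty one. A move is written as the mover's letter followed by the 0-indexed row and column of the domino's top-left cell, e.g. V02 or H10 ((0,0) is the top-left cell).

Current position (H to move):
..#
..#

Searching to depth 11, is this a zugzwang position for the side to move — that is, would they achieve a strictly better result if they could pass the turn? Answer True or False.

zugzwang(..#/..#, H) = False

ply 1, H at ..#/..# | H00=+1→###/..#*; H10=+1→..#/###
ply 2: ###/..# is terminal -1 (V); from ..#/..# depth 11
suppose H passes — search the same position with V to move:
pass> ply 1, V at ..#/..# | V00=+1→#.#/#.#*; V01=+1→.##/.##
pass> ply 2: #.#/#.# is terminal -1 (H); from ..#/..# depth 11
for H: play +1, pass -1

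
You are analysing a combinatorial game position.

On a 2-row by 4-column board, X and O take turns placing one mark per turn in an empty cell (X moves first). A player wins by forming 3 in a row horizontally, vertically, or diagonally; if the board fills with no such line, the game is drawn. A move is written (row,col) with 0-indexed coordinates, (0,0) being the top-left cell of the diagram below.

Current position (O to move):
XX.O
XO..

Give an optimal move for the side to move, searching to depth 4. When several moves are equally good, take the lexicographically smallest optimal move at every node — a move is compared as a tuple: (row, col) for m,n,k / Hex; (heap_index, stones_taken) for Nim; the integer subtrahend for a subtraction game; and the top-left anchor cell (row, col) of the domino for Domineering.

O's best at [XX.O/XO..]: (0,2)

[XX.O/XO..] O move#1: (0,2):+0/XXOO/XO..*, (1,2):-1/XX.O/XOO., (1,3):-1/XX.O/XO.O
[XXOO/XO..] X move#2: (1,2):+0/XXOO/XOX.*, (1,3):+0/XXOO/XO.X
[XXOO/XOX.] O move#3: (1,3):+0/XXOO/XOXO*
[XXOO/XOXO] end (terminal +0, X#4); searched XX.O/XO.. to 4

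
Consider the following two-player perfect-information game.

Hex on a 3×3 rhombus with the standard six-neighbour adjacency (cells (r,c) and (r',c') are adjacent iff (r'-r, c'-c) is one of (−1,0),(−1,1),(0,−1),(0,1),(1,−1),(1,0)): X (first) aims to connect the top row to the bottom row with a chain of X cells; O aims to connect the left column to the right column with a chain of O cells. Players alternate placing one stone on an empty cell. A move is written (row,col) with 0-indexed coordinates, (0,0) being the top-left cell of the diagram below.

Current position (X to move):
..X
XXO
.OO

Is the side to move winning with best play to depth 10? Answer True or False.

X winning at [..X/XXO/.OO]: True

p1 X@[..X/XXO/.OO]: (0,0)[X.X/XXO/.OO]-1 (0,1)[.XX/XXO/.OO]-1 (2,0)[..X/XXO/XOO]+1*
p2 O@[..X/XXO/XOO] terminal -1; root [..X/XXO/.OO] d10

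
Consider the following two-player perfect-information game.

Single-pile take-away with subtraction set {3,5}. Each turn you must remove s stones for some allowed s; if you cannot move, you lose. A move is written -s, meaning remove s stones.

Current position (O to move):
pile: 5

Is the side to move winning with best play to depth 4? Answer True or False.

O winning at [5]: True

ply 1, O at 5 | -3=+1→2*; -5=+1→0
ply 2: 2 is terminal -1 (X); from 5 depth 4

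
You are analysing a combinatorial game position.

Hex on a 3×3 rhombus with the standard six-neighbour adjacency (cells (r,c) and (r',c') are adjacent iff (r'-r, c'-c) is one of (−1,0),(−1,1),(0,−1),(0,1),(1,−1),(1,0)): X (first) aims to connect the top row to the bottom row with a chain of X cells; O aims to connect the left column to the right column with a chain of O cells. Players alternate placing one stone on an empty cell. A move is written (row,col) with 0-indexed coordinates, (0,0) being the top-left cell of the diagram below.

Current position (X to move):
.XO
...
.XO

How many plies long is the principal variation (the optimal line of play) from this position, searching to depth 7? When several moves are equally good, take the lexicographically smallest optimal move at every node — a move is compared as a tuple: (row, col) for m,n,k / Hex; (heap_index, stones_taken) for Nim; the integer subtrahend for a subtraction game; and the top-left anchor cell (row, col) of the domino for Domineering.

ply 1, X at .XO/.../.XO | (0,0)=-1→XXO/.../.XO; (1,0)=+1→.XO/X../.XO*; (1,1)=+1→.XO/.X./.XO; (1,2)=-1→.XO/..X/.XO; (2,0)=+1→.XO/.../XXO
ply 2, O at .XO/X../.XO | (0,0)=-1→OXO/X../.XO*; (1,1)=-1→.XO/XO./.XO; (1,2)=-1→.XO/X.O/.XO; (2,0)=-1→.XO/X../OXO
ply 3, X at OXO/X../.XO | (1,1)=+1→OXO/XX./.XO*; (1,2)=+1→OXO/X.X/.XO; (2,0)=+1→OXO/X../XXO
ply 4: OXO/XX./.XO is terminal -1 (O); from .XO/.../.XO depth 7

PV length from [.XO/.../.XO]: 3 plies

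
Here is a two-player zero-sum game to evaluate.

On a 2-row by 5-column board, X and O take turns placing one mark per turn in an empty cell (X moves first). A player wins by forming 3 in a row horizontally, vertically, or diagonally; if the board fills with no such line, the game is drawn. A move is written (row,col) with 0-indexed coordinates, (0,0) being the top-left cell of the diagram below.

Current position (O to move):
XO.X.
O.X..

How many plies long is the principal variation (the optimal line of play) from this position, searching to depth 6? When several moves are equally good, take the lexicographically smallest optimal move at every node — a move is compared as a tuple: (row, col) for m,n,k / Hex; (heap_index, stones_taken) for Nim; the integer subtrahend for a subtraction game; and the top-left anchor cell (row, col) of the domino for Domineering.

ply 1, O at XO.X./O.X.. | (0,2)=-1→XOOX./O.X..; (0,4)=-1→XO.XO/O.X..; (1,1)=+0→XO.X./OOX..*; (1,3)=+0→XO.X./O.XO.; (1,4)=+0→XO.X./O.X.O
ply 2, X at XO.X./OOX.. | (0,2)=+0→XOXX./OOX..*; (0,4)=+0→XO.XX/OOX..; (1,3)=+0→XO.X./OOXX.; (1,4)=+0→XO.X./OOX.X
ply 3, O at XOXX./OOX.. | (0,4)=+0→XOXXO/OOX..*; (1,3)=-1→XOXX./OOXO.; (1,4)=-1→XOXX./OOX.O
ply 4, X at XOXXO/OOX.. | (1,3)=+0→XOXXO/OOXX.*; (1,4)=+0→XOXXO/OOX.X
ply 5, O at XOXXO/OOXX. | (1,4)=+0→XOXXO/OOXXO*
ply 6: XOXXO/OOXXO is terminal +0 (X); from XO.X./O.X.. depth 6

PV length from [XO.X./O.X..]: 5 plies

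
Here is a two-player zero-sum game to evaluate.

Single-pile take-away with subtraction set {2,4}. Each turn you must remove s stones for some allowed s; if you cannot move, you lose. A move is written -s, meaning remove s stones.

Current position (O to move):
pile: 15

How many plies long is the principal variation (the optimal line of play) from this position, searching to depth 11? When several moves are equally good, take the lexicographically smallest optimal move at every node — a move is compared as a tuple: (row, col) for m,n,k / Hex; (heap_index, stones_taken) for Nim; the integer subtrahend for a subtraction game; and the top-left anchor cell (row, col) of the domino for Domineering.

p1 O@[15]: -2[13]+1* -4[11]-1
p2 X@[13]: -2[11]-1* -4[9]-1
p3 O@[11]: -2[9]-1 -4[7]+1*
p4 X@[7]: -2[5]-1* -4[3]-1
p5 O@[5]: -2[3]-1 -4[1]+1*
p6 X@[1] terminal -1; root [15] d11

PV length from [15]: 5 plies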